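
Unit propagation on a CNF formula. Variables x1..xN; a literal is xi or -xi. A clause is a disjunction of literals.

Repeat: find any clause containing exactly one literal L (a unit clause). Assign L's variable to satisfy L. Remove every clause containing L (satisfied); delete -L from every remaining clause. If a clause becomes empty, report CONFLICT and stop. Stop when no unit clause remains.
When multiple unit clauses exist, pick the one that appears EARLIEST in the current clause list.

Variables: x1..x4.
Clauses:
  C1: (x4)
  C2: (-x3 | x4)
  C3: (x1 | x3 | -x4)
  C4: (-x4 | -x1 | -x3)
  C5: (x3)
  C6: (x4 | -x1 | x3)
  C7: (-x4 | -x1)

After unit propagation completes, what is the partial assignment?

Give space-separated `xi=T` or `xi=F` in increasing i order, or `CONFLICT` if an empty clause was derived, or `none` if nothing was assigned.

Answer: x1=F x3=T x4=T

Derivation:
unit clause [4] forces x4=T; simplify:
  drop -4 from [1, 3, -4] -> [1, 3]
  drop -4 from [-4, -1, -3] -> [-1, -3]
  drop -4 from [-4, -1] -> [-1]
  satisfied 3 clause(s); 4 remain; assigned so far: [4]
unit clause [3] forces x3=T; simplify:
  drop -3 from [-1, -3] -> [-1]
  satisfied 2 clause(s); 2 remain; assigned so far: [3, 4]
unit clause [-1] forces x1=F; simplify:
  satisfied 2 clause(s); 0 remain; assigned so far: [1, 3, 4]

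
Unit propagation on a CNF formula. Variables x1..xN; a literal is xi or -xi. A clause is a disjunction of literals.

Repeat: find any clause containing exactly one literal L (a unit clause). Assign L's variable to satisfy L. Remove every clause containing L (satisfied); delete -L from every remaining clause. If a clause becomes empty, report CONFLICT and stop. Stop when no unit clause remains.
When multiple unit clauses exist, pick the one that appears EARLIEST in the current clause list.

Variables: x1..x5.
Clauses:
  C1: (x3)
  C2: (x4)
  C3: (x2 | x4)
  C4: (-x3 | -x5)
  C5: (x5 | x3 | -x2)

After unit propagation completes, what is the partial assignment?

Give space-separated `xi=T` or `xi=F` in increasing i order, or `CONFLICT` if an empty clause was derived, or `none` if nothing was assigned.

Answer: x3=T x4=T x5=F

Derivation:
unit clause [3] forces x3=T; simplify:
  drop -3 from [-3, -5] -> [-5]
  satisfied 2 clause(s); 3 remain; assigned so far: [3]
unit clause [4] forces x4=T; simplify:
  satisfied 2 clause(s); 1 remain; assigned so far: [3, 4]
unit clause [-5] forces x5=F; simplify:
  satisfied 1 clause(s); 0 remain; assigned so far: [3, 4, 5]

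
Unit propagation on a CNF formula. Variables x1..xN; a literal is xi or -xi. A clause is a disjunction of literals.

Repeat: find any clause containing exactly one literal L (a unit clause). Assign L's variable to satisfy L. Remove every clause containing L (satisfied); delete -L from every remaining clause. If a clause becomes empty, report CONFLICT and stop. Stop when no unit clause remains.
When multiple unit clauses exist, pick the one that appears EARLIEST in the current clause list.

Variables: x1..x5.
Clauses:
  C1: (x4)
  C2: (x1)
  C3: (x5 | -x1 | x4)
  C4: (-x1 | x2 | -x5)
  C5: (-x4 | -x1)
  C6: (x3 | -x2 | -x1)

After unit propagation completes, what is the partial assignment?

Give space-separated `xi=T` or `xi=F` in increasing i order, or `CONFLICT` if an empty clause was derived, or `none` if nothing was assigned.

Answer: CONFLICT

Derivation:
unit clause [4] forces x4=T; simplify:
  drop -4 from [-4, -1] -> [-1]
  satisfied 2 clause(s); 4 remain; assigned so far: [4]
unit clause [1] forces x1=T; simplify:
  drop -1 from [-1, 2, -5] -> [2, -5]
  drop -1 from [-1] -> [] (empty!)
  drop -1 from [3, -2, -1] -> [3, -2]
  satisfied 1 clause(s); 3 remain; assigned so far: [1, 4]
CONFLICT (empty clause)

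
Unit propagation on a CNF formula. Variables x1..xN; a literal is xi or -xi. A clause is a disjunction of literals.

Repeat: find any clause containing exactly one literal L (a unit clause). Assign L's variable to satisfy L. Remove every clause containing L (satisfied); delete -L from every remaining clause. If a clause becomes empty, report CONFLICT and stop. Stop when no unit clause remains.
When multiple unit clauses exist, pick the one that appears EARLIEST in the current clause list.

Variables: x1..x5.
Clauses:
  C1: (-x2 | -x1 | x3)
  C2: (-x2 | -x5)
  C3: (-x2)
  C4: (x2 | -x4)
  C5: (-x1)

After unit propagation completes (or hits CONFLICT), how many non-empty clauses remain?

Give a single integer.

Answer: 0

Derivation:
unit clause [-2] forces x2=F; simplify:
  drop 2 from [2, -4] -> [-4]
  satisfied 3 clause(s); 2 remain; assigned so far: [2]
unit clause [-4] forces x4=F; simplify:
  satisfied 1 clause(s); 1 remain; assigned so far: [2, 4]
unit clause [-1] forces x1=F; simplify:
  satisfied 1 clause(s); 0 remain; assigned so far: [1, 2, 4]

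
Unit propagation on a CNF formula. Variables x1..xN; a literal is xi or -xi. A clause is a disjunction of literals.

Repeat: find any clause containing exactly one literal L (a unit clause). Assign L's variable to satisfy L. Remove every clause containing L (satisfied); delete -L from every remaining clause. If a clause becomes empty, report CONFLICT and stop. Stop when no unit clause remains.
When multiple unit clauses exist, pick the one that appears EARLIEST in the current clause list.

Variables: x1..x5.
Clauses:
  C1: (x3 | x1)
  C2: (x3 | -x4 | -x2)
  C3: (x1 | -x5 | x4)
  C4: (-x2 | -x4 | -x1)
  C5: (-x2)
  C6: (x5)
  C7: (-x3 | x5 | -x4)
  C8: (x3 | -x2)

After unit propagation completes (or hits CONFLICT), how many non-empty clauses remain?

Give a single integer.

Answer: 2

Derivation:
unit clause [-2] forces x2=F; simplify:
  satisfied 4 clause(s); 4 remain; assigned so far: [2]
unit clause [5] forces x5=T; simplify:
  drop -5 from [1, -5, 4] -> [1, 4]
  satisfied 2 clause(s); 2 remain; assigned so far: [2, 5]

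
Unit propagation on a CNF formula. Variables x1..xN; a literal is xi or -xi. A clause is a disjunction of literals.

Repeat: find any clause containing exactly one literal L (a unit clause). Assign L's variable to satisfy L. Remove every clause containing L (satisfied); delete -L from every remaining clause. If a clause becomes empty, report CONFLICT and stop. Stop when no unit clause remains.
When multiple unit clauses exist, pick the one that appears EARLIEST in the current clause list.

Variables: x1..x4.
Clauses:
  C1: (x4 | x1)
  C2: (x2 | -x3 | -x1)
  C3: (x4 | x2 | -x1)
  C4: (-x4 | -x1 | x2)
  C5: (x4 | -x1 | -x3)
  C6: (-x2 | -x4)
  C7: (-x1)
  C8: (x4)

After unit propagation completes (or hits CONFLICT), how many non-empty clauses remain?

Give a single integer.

unit clause [-1] forces x1=F; simplify:
  drop 1 from [4, 1] -> [4]
  satisfied 5 clause(s); 3 remain; assigned so far: [1]
unit clause [4] forces x4=T; simplify:
  drop -4 from [-2, -4] -> [-2]
  satisfied 2 clause(s); 1 remain; assigned so far: [1, 4]
unit clause [-2] forces x2=F; simplify:
  satisfied 1 clause(s); 0 remain; assigned so far: [1, 2, 4]

Answer: 0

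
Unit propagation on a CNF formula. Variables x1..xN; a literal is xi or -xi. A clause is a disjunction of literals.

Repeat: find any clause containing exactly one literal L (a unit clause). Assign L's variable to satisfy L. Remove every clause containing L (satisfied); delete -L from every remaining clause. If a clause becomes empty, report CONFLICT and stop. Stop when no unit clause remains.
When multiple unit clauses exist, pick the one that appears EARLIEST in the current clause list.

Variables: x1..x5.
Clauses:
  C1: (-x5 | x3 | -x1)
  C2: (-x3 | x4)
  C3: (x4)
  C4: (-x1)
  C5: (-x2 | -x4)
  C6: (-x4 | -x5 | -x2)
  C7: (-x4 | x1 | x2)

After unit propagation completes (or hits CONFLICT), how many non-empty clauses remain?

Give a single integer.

unit clause [4] forces x4=T; simplify:
  drop -4 from [-2, -4] -> [-2]
  drop -4 from [-4, -5, -2] -> [-5, -2]
  drop -4 from [-4, 1, 2] -> [1, 2]
  satisfied 2 clause(s); 5 remain; assigned so far: [4]
unit clause [-1] forces x1=F; simplify:
  drop 1 from [1, 2] -> [2]
  satisfied 2 clause(s); 3 remain; assigned so far: [1, 4]
unit clause [-2] forces x2=F; simplify:
  drop 2 from [2] -> [] (empty!)
  satisfied 2 clause(s); 1 remain; assigned so far: [1, 2, 4]
CONFLICT (empty clause)

Answer: 0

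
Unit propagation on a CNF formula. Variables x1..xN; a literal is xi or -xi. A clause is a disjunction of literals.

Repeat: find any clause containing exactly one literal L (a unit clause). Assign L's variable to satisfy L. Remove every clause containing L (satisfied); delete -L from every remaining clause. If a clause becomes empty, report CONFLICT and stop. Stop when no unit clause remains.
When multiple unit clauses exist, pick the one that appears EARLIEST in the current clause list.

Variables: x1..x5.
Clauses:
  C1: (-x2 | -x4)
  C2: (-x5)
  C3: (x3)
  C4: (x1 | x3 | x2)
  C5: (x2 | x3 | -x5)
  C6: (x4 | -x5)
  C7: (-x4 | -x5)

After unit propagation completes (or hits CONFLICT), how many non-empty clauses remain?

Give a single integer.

unit clause [-5] forces x5=F; simplify:
  satisfied 4 clause(s); 3 remain; assigned so far: [5]
unit clause [3] forces x3=T; simplify:
  satisfied 2 clause(s); 1 remain; assigned so far: [3, 5]

Answer: 1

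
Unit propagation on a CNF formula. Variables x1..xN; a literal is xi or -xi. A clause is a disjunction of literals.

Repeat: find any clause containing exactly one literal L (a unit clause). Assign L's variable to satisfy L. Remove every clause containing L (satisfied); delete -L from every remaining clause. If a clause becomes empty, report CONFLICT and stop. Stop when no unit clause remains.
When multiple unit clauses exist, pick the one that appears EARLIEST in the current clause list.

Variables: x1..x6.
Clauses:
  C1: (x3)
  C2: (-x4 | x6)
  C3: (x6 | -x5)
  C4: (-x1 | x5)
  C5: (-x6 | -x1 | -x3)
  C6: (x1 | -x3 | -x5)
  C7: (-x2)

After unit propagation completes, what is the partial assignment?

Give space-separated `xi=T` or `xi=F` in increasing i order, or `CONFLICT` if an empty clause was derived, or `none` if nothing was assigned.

unit clause [3] forces x3=T; simplify:
  drop -3 from [-6, -1, -3] -> [-6, -1]
  drop -3 from [1, -3, -5] -> [1, -5]
  satisfied 1 clause(s); 6 remain; assigned so far: [3]
unit clause [-2] forces x2=F; simplify:
  satisfied 1 clause(s); 5 remain; assigned so far: [2, 3]

Answer: x2=F x3=T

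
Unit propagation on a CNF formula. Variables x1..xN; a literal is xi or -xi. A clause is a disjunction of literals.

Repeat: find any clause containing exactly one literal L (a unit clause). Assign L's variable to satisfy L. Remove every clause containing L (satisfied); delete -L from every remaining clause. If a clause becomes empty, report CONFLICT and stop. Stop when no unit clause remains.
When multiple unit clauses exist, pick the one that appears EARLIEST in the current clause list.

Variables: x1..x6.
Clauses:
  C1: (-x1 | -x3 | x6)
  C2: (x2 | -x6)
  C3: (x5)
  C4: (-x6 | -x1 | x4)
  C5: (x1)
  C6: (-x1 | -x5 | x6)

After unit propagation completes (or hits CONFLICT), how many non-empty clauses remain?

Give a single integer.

unit clause [5] forces x5=T; simplify:
  drop -5 from [-1, -5, 6] -> [-1, 6]
  satisfied 1 clause(s); 5 remain; assigned so far: [5]
unit clause [1] forces x1=T; simplify:
  drop -1 from [-1, -3, 6] -> [-3, 6]
  drop -1 from [-6, -1, 4] -> [-6, 4]
  drop -1 from [-1, 6] -> [6]
  satisfied 1 clause(s); 4 remain; assigned so far: [1, 5]
unit clause [6] forces x6=T; simplify:
  drop -6 from [2, -6] -> [2]
  drop -6 from [-6, 4] -> [4]
  satisfied 2 clause(s); 2 remain; assigned so far: [1, 5, 6]
unit clause [2] forces x2=T; simplify:
  satisfied 1 clause(s); 1 remain; assigned so far: [1, 2, 5, 6]
unit clause [4] forces x4=T; simplify:
  satisfied 1 clause(s); 0 remain; assigned so far: [1, 2, 4, 5, 6]

Answer: 0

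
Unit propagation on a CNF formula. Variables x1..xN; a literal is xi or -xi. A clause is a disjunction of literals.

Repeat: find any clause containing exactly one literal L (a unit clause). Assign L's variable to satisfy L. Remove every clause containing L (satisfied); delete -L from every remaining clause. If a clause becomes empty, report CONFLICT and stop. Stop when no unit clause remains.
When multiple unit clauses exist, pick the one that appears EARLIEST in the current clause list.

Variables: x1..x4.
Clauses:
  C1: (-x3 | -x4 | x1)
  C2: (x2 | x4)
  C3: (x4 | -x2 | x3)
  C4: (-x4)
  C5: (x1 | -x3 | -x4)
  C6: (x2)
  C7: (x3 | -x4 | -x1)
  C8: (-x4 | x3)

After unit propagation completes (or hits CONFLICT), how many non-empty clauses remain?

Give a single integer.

Answer: 0

Derivation:
unit clause [-4] forces x4=F; simplify:
  drop 4 from [2, 4] -> [2]
  drop 4 from [4, -2, 3] -> [-2, 3]
  satisfied 5 clause(s); 3 remain; assigned so far: [4]
unit clause [2] forces x2=T; simplify:
  drop -2 from [-2, 3] -> [3]
  satisfied 2 clause(s); 1 remain; assigned so far: [2, 4]
unit clause [3] forces x3=T; simplify:
  satisfied 1 clause(s); 0 remain; assigned so far: [2, 3, 4]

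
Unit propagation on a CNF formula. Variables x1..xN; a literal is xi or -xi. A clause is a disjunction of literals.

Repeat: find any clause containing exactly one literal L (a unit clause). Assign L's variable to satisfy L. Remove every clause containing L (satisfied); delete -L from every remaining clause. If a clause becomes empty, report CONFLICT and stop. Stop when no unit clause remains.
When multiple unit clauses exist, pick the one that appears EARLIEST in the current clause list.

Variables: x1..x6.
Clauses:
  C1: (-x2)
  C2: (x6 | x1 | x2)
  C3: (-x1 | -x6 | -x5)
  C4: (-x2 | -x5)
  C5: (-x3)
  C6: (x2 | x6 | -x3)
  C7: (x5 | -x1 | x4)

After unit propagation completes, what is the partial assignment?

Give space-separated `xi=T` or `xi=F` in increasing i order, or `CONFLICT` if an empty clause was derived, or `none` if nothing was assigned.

unit clause [-2] forces x2=F; simplify:
  drop 2 from [6, 1, 2] -> [6, 1]
  drop 2 from [2, 6, -3] -> [6, -3]
  satisfied 2 clause(s); 5 remain; assigned so far: [2]
unit clause [-3] forces x3=F; simplify:
  satisfied 2 clause(s); 3 remain; assigned so far: [2, 3]

Answer: x2=F x3=F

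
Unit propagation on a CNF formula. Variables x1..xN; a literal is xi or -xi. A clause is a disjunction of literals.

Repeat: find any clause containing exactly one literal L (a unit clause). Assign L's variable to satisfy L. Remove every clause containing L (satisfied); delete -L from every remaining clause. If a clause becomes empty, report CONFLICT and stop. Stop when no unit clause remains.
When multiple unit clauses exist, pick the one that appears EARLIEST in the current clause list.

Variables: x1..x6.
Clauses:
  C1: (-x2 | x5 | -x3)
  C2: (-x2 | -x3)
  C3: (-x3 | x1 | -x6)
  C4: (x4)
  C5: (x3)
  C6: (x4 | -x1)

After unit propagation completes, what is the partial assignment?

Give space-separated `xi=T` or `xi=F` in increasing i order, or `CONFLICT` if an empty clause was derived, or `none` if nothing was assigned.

unit clause [4] forces x4=T; simplify:
  satisfied 2 clause(s); 4 remain; assigned so far: [4]
unit clause [3] forces x3=T; simplify:
  drop -3 from [-2, 5, -3] -> [-2, 5]
  drop -3 from [-2, -3] -> [-2]
  drop -3 from [-3, 1, -6] -> [1, -6]
  satisfied 1 clause(s); 3 remain; assigned so far: [3, 4]
unit clause [-2] forces x2=F; simplify:
  satisfied 2 clause(s); 1 remain; assigned so far: [2, 3, 4]

Answer: x2=F x3=T x4=T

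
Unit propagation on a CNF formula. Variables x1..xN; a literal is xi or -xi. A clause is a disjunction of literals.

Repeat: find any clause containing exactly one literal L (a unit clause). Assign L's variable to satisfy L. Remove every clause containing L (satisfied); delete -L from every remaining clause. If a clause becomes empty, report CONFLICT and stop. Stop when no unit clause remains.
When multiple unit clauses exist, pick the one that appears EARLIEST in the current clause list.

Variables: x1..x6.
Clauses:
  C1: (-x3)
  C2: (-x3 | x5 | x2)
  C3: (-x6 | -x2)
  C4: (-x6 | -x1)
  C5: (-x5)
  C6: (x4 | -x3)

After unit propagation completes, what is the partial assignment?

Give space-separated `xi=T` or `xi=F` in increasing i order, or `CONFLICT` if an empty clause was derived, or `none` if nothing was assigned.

unit clause [-3] forces x3=F; simplify:
  satisfied 3 clause(s); 3 remain; assigned so far: [3]
unit clause [-5] forces x5=F; simplify:
  satisfied 1 clause(s); 2 remain; assigned so far: [3, 5]

Answer: x3=F x5=F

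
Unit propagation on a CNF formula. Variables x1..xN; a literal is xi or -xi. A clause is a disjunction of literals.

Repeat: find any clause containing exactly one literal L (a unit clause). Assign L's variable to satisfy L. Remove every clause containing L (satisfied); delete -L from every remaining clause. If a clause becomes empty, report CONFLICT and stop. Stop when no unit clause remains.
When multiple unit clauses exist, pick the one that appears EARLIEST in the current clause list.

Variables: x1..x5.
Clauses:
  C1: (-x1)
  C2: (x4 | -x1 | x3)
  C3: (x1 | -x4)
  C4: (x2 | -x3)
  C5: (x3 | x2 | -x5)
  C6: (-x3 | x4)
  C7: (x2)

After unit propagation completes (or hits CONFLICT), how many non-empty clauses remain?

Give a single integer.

Answer: 0

Derivation:
unit clause [-1] forces x1=F; simplify:
  drop 1 from [1, -4] -> [-4]
  satisfied 2 clause(s); 5 remain; assigned so far: [1]
unit clause [-4] forces x4=F; simplify:
  drop 4 from [-3, 4] -> [-3]
  satisfied 1 clause(s); 4 remain; assigned so far: [1, 4]
unit clause [-3] forces x3=F; simplify:
  drop 3 from [3, 2, -5] -> [2, -5]
  satisfied 2 clause(s); 2 remain; assigned so far: [1, 3, 4]
unit clause [2] forces x2=T; simplify:
  satisfied 2 clause(s); 0 remain; assigned so far: [1, 2, 3, 4]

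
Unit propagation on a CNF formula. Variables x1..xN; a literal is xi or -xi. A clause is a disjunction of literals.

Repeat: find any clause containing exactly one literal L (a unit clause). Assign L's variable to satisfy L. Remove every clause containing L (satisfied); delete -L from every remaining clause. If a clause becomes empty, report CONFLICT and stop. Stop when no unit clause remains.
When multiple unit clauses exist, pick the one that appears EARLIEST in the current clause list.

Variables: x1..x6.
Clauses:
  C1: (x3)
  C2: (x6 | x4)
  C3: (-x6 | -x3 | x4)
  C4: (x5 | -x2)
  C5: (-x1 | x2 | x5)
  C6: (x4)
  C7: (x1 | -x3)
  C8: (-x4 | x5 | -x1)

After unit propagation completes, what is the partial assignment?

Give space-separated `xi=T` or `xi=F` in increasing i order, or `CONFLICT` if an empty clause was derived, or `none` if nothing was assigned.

unit clause [3] forces x3=T; simplify:
  drop -3 from [-6, -3, 4] -> [-6, 4]
  drop -3 from [1, -3] -> [1]
  satisfied 1 clause(s); 7 remain; assigned so far: [3]
unit clause [4] forces x4=T; simplify:
  drop -4 from [-4, 5, -1] -> [5, -1]
  satisfied 3 clause(s); 4 remain; assigned so far: [3, 4]
unit clause [1] forces x1=T; simplify:
  drop -1 from [-1, 2, 5] -> [2, 5]
  drop -1 from [5, -1] -> [5]
  satisfied 1 clause(s); 3 remain; assigned so far: [1, 3, 4]
unit clause [5] forces x5=T; simplify:
  satisfied 3 clause(s); 0 remain; assigned so far: [1, 3, 4, 5]

Answer: x1=T x3=T x4=T x5=T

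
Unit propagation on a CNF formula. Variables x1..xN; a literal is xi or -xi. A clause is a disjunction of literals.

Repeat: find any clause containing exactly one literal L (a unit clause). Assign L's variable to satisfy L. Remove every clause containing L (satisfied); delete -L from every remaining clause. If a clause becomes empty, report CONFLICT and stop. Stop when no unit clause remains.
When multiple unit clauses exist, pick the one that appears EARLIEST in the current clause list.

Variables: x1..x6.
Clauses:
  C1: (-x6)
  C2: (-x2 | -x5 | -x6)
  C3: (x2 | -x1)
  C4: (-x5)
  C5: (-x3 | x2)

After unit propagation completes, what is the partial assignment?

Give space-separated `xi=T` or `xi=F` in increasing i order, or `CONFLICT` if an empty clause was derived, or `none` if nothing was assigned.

Answer: x5=F x6=F

Derivation:
unit clause [-6] forces x6=F; simplify:
  satisfied 2 clause(s); 3 remain; assigned so far: [6]
unit clause [-5] forces x5=F; simplify:
  satisfied 1 clause(s); 2 remain; assigned so far: [5, 6]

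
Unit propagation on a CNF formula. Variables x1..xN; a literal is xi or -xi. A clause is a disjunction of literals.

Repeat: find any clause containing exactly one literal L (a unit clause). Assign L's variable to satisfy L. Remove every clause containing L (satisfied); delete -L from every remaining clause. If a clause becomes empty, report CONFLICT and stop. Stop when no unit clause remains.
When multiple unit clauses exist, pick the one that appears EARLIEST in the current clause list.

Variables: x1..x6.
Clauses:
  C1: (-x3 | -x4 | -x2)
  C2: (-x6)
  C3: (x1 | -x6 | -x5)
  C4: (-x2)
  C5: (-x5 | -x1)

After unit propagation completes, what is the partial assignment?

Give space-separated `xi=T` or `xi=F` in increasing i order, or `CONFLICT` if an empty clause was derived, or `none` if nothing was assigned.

unit clause [-6] forces x6=F; simplify:
  satisfied 2 clause(s); 3 remain; assigned so far: [6]
unit clause [-2] forces x2=F; simplify:
  satisfied 2 clause(s); 1 remain; assigned so far: [2, 6]

Answer: x2=F x6=F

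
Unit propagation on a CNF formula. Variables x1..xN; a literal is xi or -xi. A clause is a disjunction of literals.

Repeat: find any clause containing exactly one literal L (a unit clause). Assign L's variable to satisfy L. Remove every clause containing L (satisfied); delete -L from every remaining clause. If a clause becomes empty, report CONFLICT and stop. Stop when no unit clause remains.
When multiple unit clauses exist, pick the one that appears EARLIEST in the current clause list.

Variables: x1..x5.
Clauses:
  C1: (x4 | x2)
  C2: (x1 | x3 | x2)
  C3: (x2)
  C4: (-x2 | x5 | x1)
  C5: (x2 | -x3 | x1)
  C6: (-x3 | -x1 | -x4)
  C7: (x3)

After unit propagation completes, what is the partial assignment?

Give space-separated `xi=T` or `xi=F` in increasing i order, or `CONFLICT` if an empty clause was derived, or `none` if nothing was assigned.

unit clause [2] forces x2=T; simplify:
  drop -2 from [-2, 5, 1] -> [5, 1]
  satisfied 4 clause(s); 3 remain; assigned so far: [2]
unit clause [3] forces x3=T; simplify:
  drop -3 from [-3, -1, -4] -> [-1, -4]
  satisfied 1 clause(s); 2 remain; assigned so far: [2, 3]

Answer: x2=T x3=T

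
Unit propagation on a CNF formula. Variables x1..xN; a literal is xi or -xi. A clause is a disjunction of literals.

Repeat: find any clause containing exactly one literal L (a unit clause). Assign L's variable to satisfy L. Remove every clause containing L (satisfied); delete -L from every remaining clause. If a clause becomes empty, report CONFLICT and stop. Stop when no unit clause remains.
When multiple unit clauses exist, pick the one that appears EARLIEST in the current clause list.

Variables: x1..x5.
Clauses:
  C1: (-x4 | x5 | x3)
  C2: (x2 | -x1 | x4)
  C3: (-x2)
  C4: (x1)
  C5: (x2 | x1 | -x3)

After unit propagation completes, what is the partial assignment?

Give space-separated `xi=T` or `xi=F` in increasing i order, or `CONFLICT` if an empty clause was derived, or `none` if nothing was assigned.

Answer: x1=T x2=F x4=T

Derivation:
unit clause [-2] forces x2=F; simplify:
  drop 2 from [2, -1, 4] -> [-1, 4]
  drop 2 from [2, 1, -3] -> [1, -3]
  satisfied 1 clause(s); 4 remain; assigned so far: [2]
unit clause [1] forces x1=T; simplify:
  drop -1 from [-1, 4] -> [4]
  satisfied 2 clause(s); 2 remain; assigned so far: [1, 2]
unit clause [4] forces x4=T; simplify:
  drop -4 from [-4, 5, 3] -> [5, 3]
  satisfied 1 clause(s); 1 remain; assigned so far: [1, 2, 4]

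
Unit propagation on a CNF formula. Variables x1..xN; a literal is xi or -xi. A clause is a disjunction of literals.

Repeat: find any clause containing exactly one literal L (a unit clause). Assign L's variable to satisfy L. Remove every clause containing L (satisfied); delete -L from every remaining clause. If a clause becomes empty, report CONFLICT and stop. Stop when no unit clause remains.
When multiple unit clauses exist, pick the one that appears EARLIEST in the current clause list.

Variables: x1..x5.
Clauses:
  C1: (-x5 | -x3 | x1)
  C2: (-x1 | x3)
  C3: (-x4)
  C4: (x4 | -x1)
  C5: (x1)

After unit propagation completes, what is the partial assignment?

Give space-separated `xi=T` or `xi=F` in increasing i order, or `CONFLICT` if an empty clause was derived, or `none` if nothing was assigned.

unit clause [-4] forces x4=F; simplify:
  drop 4 from [4, -1] -> [-1]
  satisfied 1 clause(s); 4 remain; assigned so far: [4]
unit clause [-1] forces x1=F; simplify:
  drop 1 from [-5, -3, 1] -> [-5, -3]
  drop 1 from [1] -> [] (empty!)
  satisfied 2 clause(s); 2 remain; assigned so far: [1, 4]
CONFLICT (empty clause)

Answer: CONFLICT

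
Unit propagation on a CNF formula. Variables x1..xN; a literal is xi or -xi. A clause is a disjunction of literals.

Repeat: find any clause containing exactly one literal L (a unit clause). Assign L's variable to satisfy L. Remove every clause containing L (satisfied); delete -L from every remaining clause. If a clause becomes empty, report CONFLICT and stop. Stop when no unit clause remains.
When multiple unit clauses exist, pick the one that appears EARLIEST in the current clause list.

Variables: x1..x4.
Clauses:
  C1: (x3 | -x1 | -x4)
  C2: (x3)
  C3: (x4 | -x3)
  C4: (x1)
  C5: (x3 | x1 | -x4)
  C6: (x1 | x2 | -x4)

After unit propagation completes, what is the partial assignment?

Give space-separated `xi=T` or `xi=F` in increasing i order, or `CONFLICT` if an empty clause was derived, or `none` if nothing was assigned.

Answer: x1=T x3=T x4=T

Derivation:
unit clause [3] forces x3=T; simplify:
  drop -3 from [4, -3] -> [4]
  satisfied 3 clause(s); 3 remain; assigned so far: [3]
unit clause [4] forces x4=T; simplify:
  drop -4 from [1, 2, -4] -> [1, 2]
  satisfied 1 clause(s); 2 remain; assigned so far: [3, 4]
unit clause [1] forces x1=T; simplify:
  satisfied 2 clause(s); 0 remain; assigned so far: [1, 3, 4]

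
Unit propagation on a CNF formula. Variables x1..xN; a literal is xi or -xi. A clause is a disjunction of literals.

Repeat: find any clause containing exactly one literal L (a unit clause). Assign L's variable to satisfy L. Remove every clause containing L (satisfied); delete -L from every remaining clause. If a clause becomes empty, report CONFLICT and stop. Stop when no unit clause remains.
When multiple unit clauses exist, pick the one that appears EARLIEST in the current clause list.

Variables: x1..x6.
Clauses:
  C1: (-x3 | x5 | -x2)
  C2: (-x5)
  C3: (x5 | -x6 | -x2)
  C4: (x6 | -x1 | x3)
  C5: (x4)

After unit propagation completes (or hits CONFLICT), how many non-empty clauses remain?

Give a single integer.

Answer: 3

Derivation:
unit clause [-5] forces x5=F; simplify:
  drop 5 from [-3, 5, -2] -> [-3, -2]
  drop 5 from [5, -6, -2] -> [-6, -2]
  satisfied 1 clause(s); 4 remain; assigned so far: [5]
unit clause [4] forces x4=T; simplify:
  satisfied 1 clause(s); 3 remain; assigned so far: [4, 5]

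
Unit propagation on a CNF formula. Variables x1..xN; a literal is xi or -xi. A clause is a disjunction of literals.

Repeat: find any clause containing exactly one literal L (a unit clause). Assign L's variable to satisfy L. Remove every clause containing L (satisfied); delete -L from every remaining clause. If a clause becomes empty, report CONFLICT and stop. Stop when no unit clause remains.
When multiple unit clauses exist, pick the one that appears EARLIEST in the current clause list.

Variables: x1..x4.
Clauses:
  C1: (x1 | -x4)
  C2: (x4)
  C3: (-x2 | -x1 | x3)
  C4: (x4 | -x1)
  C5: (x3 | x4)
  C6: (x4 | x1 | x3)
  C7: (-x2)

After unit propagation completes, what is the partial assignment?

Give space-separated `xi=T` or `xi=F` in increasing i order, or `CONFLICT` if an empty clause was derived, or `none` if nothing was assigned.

Answer: x1=T x2=F x4=T

Derivation:
unit clause [4] forces x4=T; simplify:
  drop -4 from [1, -4] -> [1]
  satisfied 4 clause(s); 3 remain; assigned so far: [4]
unit clause [1] forces x1=T; simplify:
  drop -1 from [-2, -1, 3] -> [-2, 3]
  satisfied 1 clause(s); 2 remain; assigned so far: [1, 4]
unit clause [-2] forces x2=F; simplify:
  satisfied 2 clause(s); 0 remain; assigned so far: [1, 2, 4]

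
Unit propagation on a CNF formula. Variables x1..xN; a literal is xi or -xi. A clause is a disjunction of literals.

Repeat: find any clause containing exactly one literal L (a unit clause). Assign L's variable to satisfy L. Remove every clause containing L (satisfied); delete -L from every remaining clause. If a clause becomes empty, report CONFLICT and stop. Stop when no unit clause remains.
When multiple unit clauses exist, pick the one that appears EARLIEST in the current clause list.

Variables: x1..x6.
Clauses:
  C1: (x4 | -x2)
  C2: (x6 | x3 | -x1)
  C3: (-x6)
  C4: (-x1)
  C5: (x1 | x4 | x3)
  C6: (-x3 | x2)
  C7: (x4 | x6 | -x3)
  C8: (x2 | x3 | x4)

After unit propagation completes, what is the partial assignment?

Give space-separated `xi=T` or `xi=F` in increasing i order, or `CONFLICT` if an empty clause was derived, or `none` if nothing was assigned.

Answer: x1=F x6=F

Derivation:
unit clause [-6] forces x6=F; simplify:
  drop 6 from [6, 3, -1] -> [3, -1]
  drop 6 from [4, 6, -3] -> [4, -3]
  satisfied 1 clause(s); 7 remain; assigned so far: [6]
unit clause [-1] forces x1=F; simplify:
  drop 1 from [1, 4, 3] -> [4, 3]
  satisfied 2 clause(s); 5 remain; assigned so far: [1, 6]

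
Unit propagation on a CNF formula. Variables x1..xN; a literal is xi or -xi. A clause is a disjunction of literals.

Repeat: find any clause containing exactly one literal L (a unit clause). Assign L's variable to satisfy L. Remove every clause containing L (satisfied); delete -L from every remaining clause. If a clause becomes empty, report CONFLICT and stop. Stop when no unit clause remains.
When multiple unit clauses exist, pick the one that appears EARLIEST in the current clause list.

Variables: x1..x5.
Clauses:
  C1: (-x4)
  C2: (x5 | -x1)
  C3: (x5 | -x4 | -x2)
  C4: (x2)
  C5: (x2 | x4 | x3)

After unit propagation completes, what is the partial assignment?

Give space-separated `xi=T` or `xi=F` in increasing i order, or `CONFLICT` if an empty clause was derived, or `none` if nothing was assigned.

unit clause [-4] forces x4=F; simplify:
  drop 4 from [2, 4, 3] -> [2, 3]
  satisfied 2 clause(s); 3 remain; assigned so far: [4]
unit clause [2] forces x2=T; simplify:
  satisfied 2 clause(s); 1 remain; assigned so far: [2, 4]

Answer: x2=T x4=F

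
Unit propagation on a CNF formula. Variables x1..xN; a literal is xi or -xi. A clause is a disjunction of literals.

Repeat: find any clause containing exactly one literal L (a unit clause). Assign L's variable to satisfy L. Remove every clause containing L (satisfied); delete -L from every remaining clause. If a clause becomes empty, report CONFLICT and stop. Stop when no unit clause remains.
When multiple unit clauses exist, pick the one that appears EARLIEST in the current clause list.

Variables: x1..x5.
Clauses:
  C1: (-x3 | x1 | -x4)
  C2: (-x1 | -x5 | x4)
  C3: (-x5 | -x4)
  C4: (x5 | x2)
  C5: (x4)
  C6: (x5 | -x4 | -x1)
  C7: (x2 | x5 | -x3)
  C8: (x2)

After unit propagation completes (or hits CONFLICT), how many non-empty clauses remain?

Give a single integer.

unit clause [4] forces x4=T; simplify:
  drop -4 from [-3, 1, -4] -> [-3, 1]
  drop -4 from [-5, -4] -> [-5]
  drop -4 from [5, -4, -1] -> [5, -1]
  satisfied 2 clause(s); 6 remain; assigned so far: [4]
unit clause [-5] forces x5=F; simplify:
  drop 5 from [5, 2] -> [2]
  drop 5 from [5, -1] -> [-1]
  drop 5 from [2, 5, -3] -> [2, -3]
  satisfied 1 clause(s); 5 remain; assigned so far: [4, 5]
unit clause [2] forces x2=T; simplify:
  satisfied 3 clause(s); 2 remain; assigned so far: [2, 4, 5]
unit clause [-1] forces x1=F; simplify:
  drop 1 from [-3, 1] -> [-3]
  satisfied 1 clause(s); 1 remain; assigned so far: [1, 2, 4, 5]
unit clause [-3] forces x3=F; simplify:
  satisfied 1 clause(s); 0 remain; assigned so far: [1, 2, 3, 4, 5]

Answer: 0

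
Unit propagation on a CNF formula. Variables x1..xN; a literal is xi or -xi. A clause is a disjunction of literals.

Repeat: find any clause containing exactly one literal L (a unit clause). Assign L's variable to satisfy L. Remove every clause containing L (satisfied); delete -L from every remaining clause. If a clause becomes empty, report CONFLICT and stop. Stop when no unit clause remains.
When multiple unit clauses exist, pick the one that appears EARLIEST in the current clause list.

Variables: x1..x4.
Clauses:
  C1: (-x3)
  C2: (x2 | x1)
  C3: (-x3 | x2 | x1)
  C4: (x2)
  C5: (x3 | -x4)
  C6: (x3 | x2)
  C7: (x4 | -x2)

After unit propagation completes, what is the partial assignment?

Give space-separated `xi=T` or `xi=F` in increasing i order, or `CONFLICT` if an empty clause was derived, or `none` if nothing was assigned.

Answer: CONFLICT

Derivation:
unit clause [-3] forces x3=F; simplify:
  drop 3 from [3, -4] -> [-4]
  drop 3 from [3, 2] -> [2]
  satisfied 2 clause(s); 5 remain; assigned so far: [3]
unit clause [2] forces x2=T; simplify:
  drop -2 from [4, -2] -> [4]
  satisfied 3 clause(s); 2 remain; assigned so far: [2, 3]
unit clause [-4] forces x4=F; simplify:
  drop 4 from [4] -> [] (empty!)
  satisfied 1 clause(s); 1 remain; assigned so far: [2, 3, 4]
CONFLICT (empty clause)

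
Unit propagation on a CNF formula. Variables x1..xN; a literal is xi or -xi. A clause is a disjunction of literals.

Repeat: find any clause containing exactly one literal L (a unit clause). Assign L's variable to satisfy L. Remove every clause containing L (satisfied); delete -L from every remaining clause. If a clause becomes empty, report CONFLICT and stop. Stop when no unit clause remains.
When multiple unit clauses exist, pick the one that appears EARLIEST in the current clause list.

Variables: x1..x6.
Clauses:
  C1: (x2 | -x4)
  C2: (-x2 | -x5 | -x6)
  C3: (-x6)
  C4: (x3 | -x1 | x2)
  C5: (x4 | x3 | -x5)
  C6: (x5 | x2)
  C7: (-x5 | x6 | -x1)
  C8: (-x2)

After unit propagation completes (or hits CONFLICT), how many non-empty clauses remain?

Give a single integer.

Answer: 0

Derivation:
unit clause [-6] forces x6=F; simplify:
  drop 6 from [-5, 6, -1] -> [-5, -1]
  satisfied 2 clause(s); 6 remain; assigned so far: [6]
unit clause [-2] forces x2=F; simplify:
  drop 2 from [2, -4] -> [-4]
  drop 2 from [3, -1, 2] -> [3, -1]
  drop 2 from [5, 2] -> [5]
  satisfied 1 clause(s); 5 remain; assigned so far: [2, 6]
unit clause [-4] forces x4=F; simplify:
  drop 4 from [4, 3, -5] -> [3, -5]
  satisfied 1 clause(s); 4 remain; assigned so far: [2, 4, 6]
unit clause [5] forces x5=T; simplify:
  drop -5 from [3, -5] -> [3]
  drop -5 from [-5, -1] -> [-1]
  satisfied 1 clause(s); 3 remain; assigned so far: [2, 4, 5, 6]
unit clause [3] forces x3=T; simplify:
  satisfied 2 clause(s); 1 remain; assigned so far: [2, 3, 4, 5, 6]
unit clause [-1] forces x1=F; simplify:
  satisfied 1 clause(s); 0 remain; assigned so far: [1, 2, 3, 4, 5, 6]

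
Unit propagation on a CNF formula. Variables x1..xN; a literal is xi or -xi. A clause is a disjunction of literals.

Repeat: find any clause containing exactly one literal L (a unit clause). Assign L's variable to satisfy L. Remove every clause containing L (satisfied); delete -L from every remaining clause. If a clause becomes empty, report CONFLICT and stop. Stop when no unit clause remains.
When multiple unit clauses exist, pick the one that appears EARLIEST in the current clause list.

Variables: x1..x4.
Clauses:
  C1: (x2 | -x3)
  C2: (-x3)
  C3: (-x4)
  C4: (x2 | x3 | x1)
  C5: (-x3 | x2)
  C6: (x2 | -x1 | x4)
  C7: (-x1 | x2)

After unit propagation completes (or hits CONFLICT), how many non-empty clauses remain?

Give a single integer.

unit clause [-3] forces x3=F; simplify:
  drop 3 from [2, 3, 1] -> [2, 1]
  satisfied 3 clause(s); 4 remain; assigned so far: [3]
unit clause [-4] forces x4=F; simplify:
  drop 4 from [2, -1, 4] -> [2, -1]
  satisfied 1 clause(s); 3 remain; assigned so far: [3, 4]

Answer: 3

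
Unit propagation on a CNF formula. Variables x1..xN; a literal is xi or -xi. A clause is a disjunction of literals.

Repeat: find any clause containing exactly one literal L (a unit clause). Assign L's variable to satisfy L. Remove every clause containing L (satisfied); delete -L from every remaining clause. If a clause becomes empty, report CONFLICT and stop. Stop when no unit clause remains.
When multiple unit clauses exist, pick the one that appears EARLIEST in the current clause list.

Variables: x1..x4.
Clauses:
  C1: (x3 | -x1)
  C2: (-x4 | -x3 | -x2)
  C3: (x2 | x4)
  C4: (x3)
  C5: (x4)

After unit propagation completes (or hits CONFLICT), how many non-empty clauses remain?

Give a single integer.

unit clause [3] forces x3=T; simplify:
  drop -3 from [-4, -3, -2] -> [-4, -2]
  satisfied 2 clause(s); 3 remain; assigned so far: [3]
unit clause [4] forces x4=T; simplify:
  drop -4 from [-4, -2] -> [-2]
  satisfied 2 clause(s); 1 remain; assigned so far: [3, 4]
unit clause [-2] forces x2=F; simplify:
  satisfied 1 clause(s); 0 remain; assigned so far: [2, 3, 4]

Answer: 0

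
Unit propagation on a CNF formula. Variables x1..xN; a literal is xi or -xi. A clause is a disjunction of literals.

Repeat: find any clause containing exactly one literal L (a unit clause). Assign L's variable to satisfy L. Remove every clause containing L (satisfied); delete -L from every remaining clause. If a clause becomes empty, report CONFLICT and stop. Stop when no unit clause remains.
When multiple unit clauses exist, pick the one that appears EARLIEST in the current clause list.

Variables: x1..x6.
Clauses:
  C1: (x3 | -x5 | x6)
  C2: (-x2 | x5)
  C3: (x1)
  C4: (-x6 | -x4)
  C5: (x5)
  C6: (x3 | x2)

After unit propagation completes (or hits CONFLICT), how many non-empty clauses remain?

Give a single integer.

unit clause [1] forces x1=T; simplify:
  satisfied 1 clause(s); 5 remain; assigned so far: [1]
unit clause [5] forces x5=T; simplify:
  drop -5 from [3, -5, 6] -> [3, 6]
  satisfied 2 clause(s); 3 remain; assigned so far: [1, 5]

Answer: 3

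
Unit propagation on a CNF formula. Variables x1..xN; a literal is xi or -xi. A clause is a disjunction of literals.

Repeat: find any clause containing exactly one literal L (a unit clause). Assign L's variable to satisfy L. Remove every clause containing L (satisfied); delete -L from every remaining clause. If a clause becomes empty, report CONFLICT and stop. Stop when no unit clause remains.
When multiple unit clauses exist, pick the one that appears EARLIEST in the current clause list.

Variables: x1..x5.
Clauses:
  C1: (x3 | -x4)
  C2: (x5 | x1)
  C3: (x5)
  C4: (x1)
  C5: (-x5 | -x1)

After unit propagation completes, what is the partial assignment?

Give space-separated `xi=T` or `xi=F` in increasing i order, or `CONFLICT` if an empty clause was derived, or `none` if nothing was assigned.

Answer: CONFLICT

Derivation:
unit clause [5] forces x5=T; simplify:
  drop -5 from [-5, -1] -> [-1]
  satisfied 2 clause(s); 3 remain; assigned so far: [5]
unit clause [1] forces x1=T; simplify:
  drop -1 from [-1] -> [] (empty!)
  satisfied 1 clause(s); 2 remain; assigned so far: [1, 5]
CONFLICT (empty clause)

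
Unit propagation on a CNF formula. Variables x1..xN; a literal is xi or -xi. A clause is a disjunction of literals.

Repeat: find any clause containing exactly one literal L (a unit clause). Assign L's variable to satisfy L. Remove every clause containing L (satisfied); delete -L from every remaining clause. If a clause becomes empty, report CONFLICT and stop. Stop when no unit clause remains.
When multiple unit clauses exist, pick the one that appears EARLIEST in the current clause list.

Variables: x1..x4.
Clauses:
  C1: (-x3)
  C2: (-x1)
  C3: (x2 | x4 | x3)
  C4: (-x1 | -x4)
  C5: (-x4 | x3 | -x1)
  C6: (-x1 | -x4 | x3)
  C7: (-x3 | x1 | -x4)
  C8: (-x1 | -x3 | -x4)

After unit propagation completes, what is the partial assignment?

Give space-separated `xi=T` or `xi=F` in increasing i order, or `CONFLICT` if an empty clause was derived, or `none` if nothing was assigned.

unit clause [-3] forces x3=F; simplify:
  drop 3 from [2, 4, 3] -> [2, 4]
  drop 3 from [-4, 3, -1] -> [-4, -1]
  drop 3 from [-1, -4, 3] -> [-1, -4]
  satisfied 3 clause(s); 5 remain; assigned so far: [3]
unit clause [-1] forces x1=F; simplify:
  satisfied 4 clause(s); 1 remain; assigned so far: [1, 3]

Answer: x1=F x3=F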